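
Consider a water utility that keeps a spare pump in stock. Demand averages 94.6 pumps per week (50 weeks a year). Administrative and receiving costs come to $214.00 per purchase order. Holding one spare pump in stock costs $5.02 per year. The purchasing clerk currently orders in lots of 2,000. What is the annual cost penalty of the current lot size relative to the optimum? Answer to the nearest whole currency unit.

Annual demand D = 94.6 × 50 = 4,730.
EOQ = √(2DS/H) = √(2 × 4,730 × 214 / 5.02) ≈ 635.04.
Cost at Q* = (D/Q*)S + (Q*/2)H = √(2DSH) ≈ $3,187.90.
Cost at Q = 2,000: (4,730/2,000)×214 + (2,000/2)×5.02 = $506.11 + $5,020.00 = $5,526.11.
Excess = $5,526.11 − $3,187.90 = $2,338.21.

Extra cost ≈ $2,338 per year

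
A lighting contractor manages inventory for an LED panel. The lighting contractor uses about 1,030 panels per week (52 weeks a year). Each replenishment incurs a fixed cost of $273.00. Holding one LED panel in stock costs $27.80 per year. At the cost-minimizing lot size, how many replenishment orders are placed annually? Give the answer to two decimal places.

N ≈ 52.22 orders per year

Annual demand D = 1,030 × 52 = 53,560.
Q* = √(2DS/H) = √(2 × 53,560 × 273 / 27.8) ≈ 1025.64.
Orders per year = D / Q* = 53,560 / 1025.64 ≈ 52.221.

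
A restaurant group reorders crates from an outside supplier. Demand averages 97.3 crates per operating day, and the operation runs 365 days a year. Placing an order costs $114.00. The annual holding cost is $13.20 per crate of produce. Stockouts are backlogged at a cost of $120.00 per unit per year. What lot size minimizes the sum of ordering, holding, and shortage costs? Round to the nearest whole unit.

Annual demand D = 97.3 × 365 = 35,514.5.
With planned backorders, Q* = √(2DS/H) · √((H+B)/B).
√(2DS/H) = √(2 × 35,514.5 × 114 / 13.2) = 783.219.
√((H+B)/B) = √((13.2+120)/120) = 1.0536.
Q* ≈ 825.173.

Q* ≈ 825 crates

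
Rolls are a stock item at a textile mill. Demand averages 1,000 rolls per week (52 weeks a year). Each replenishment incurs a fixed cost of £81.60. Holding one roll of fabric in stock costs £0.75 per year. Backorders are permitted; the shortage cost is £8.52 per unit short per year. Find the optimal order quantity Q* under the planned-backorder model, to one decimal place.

Q* ≈ 3,508.7 rolls

Annual demand D = 1,000 × 52 = 52,000.
With planned backorders, Q* = √(2DS/H) · √((H+B)/B).
√(2DS/H) = √(2 × 52,000 × 81.6 / 0.75) = 3363.807.
√((H+B)/B) = √((0.75+8.52)/8.52) = 1.0431.
Q* ≈ 3508.740.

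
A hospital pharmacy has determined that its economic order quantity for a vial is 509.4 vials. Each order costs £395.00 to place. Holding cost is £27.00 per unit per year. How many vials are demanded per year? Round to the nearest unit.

D ≈ 8,869 vials per year

Invert the EOQ relation Q*² = 2DS/H.
From Q* = √(2DS/H): D = Q*²H / (2S) = 509.4² × 27 / (2 × 395) = 8868.590.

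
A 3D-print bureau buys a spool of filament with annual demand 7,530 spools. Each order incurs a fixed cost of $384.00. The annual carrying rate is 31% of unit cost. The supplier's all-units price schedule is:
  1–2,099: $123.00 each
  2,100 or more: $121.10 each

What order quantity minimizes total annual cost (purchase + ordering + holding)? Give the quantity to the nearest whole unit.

Q* ≈ 389 spools

Holding cost per unit per year at price C is H = 0.31·C.
Evaluate total cost at each tier's feasible EOQ or, if the EOQ is below the tier, at the tier's minimum quantity.
EOQ at $123.00 = 389.4 (feasible in tier 1): TC = 7,530×$123.00 + (7,530/389.4)×384 + (389.4/2)×0.31×$123.00 = $941,039.49.
EOQ at $121.10 = 392.5 < 2100, so use break Q=2100: TC = 7,530×$121.10 + (7,530/2100.0)×384 + (2100.0/2)×0.31×$121.10 = $952,677.96.
Lowest total cost is $941,039.49 at Q = 389.4.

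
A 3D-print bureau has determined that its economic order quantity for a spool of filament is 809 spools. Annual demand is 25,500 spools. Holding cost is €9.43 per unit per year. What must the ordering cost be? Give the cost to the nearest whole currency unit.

S ≈ €121

The basic EOQ model gives Q* = √(2DS/H); rearrange for the unknown.
From Q* = √(2DS/H): S = Q*²H / (2D) = 809² × 9.43 / (2 × 25,500) = 121.0148.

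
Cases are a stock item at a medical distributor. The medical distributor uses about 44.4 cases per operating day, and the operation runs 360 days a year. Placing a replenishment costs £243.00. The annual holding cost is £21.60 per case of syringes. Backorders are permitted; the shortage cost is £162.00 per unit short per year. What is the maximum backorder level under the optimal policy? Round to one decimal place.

S* ≈ 75.1 cases

Annual demand D = 44.4 × 360 = 15,984.
With planned backorders, Q* = √(2DS/H) · √((H+B)/B).
√(2DS/H) = √(2 × 15,984 × 243 / 21.6) = 599.700.
√((H+B)/B) = √((21.6+162)/162) = 1.0646.
Q* ≈ 638.429.
S* = Q* · H/(H+B) = 638.429 × 21.6/183.6 ≈ 75.109.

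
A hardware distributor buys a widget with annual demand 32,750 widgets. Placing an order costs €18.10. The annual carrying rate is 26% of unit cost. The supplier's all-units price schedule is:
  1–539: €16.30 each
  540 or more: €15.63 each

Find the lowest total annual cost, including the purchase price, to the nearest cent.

Holding cost per unit per year at price C is H = 0.26·C.
Evaluate total cost at each tier's feasible EOQ or, if the EOQ is below the tier, at the tier's minimum quantity.
EOQ at €16.30 = 528.9 (feasible in tier 1): TC = 32,750×€16.30 + (32,750/528.9)×18.1 + (528.9/2)×0.26×€16.30 = €536,066.51.
EOQ at €15.63 = 540.1 (feasible in tier 2): TC = 32,750×€15.63 + (32,750/540.1)×18.1 + (540.1/2)×0.26×€15.63 = €514,077.46.
Lowest total cost among the candidates is at Q = 540.1.

TC* ≈ €514,077.46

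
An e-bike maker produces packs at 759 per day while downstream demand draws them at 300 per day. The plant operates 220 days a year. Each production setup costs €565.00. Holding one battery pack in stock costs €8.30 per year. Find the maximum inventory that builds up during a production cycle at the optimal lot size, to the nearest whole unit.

I_max ≈ 2,331 packs

Annual demand D = 300 × 220 = 66,000.
Production build-up factor (1 − d/p) = 1 − 300/759 = 0.6047.
Q* = √(2DS / (H(1 − d/p))) = √(2 × 66,000 × 565 / (8.3 × 0.6047)).
= √(74,580,000 / 5.0194) ≈ 3854.665.
Maximum inventory = Q*(1 − d/p) = 3854.665 × 0.6047 ≈ 2331.082.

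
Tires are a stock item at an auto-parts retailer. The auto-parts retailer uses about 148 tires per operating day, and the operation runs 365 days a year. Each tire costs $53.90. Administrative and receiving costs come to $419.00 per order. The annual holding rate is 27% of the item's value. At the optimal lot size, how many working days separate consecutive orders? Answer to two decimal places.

Annual demand D = 148 × 365 = 54,020.
Holding cost H = 0.27 × $53.90 = $14.5530 per unit per year.
EOQ = √(2DS/H) = √(2 × 54,020 × 419 / 14.553) ≈ 1763.69.
Cycle time = Q*/D × 365 = 1763.69 / 54,020 × 365 ≈ 11.917 days.

T ≈ 11.92 days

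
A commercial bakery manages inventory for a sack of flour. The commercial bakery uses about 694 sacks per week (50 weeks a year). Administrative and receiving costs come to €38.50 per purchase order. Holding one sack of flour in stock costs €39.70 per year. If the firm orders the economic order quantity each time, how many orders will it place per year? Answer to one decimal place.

Annual demand D = 694 × 50 = 34,700.
The optimal lot size = √(2DS/H) = √(2 × 34,700 × 38.5 / 39.7) ≈ 259.43.
Orders per year = D / Q* = 34,700 / 259.43 ≈ 133.756.

N ≈ 133.8 orders per year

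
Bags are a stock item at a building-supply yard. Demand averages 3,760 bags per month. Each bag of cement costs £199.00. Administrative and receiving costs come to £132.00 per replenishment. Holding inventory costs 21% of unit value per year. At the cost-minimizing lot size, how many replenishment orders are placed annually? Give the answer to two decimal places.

N ≈ 84.51 orders per year

Annual demand D = 3,760 × 12 = 45,120.
Holding cost H = 0.21 × £199.00 = £41.7900 per unit per year.
EOQ = √(2DS/H) = √(2 × 45,120 × 132 / 41.79) ≈ 533.89.
Orders per year = D / Q* = 45,120 / 533.89 ≈ 84.512.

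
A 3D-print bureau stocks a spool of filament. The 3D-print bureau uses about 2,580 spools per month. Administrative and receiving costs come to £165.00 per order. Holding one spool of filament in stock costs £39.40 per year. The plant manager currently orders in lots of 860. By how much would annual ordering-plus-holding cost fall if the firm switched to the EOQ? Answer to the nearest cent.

Extra cost ≈ £2,818.55 per year

Annual demand D = 2,580 × 12 = 30,960.
EOQ = √(2DS/H) = √(2 × 30,960 × 165 / 39.4) ≈ 509.22.
Cost at Q* = (D/Q*)S + (Q*/2)H = √(2DSH) ≈ £20,063.45.
Cost at Q = 860: (30,960/860)×165 + (860/2)×39.4 = £5,940.00 + £16,942.00 = £22,882.00.
Excess = £22,882.00 − £20,063.45 = £2,818.55.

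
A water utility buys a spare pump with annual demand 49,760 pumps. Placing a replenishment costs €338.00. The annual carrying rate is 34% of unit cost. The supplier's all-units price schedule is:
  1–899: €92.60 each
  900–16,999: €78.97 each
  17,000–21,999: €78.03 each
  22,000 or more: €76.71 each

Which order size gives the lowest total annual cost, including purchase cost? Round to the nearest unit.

Holding cost per unit per year at price C is H = 0.34·C.
For each price level, check whether its EOQ is feasible; otherwise the best quantity at that price is the breakpoint.
Tier 1 (€92.60): EOQ = 1033.6 exceeds tier's upper bound 899, so this tier is dominated.
EOQ at €78.97 = 1119.3 (feasible in tier 2): TC = 49,760×€78.97 + (49,760/1119.3)×338 + (1119.3/2)×0.34×€78.97 = €3,959,599.94.
EOQ at €78.03 = 1126.0 < 17000, so use break Q=17000: TC = 49,760×€78.03 + (49,760/17000.0)×338 + (17000.0/2)×0.34×€78.03 = €4,109,268.85.
EOQ at €76.71 = 1135.7 < 22000, so use break Q=22000: TC = 49,760×€76.71 + (49,760/22000.0)×338 + (22000.0/2)×0.34×€76.71 = €4,104,749.49.
Lowest total cost is €3,959,599.94 at Q = 1119.3.

Q* ≈ 1,119 pumps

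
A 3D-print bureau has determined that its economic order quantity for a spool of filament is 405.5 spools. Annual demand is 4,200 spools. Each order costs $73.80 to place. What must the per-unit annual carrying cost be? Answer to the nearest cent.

H ≈ $3.77

Squaring Q* = √(2DS/H) gives Q*² = 2DS/H.
From Q* = √(2DS/H): H = 2DS / Q*² = 2 × 4,200 × 73.8 / 405.5² = 3.7701.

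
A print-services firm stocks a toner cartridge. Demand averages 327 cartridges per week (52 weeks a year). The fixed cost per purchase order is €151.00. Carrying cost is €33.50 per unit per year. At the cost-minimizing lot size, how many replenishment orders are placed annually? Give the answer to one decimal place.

Annual demand D = 327 × 52 = 17,004.
EOQ = √(2DS/H) = √(2 × 17,004 × 151 / 33.5) ≈ 391.52.
Orders per year = D / Q* = 17,004 / 391.52 ≈ 43.430.

N ≈ 43.4 orders per year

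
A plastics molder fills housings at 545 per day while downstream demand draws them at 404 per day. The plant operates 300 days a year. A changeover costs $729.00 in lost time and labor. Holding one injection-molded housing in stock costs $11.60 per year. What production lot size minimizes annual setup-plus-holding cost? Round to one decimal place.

Q* ≈ 7,673.4 housings

Annual demand D = 404 × 300 = 121,200.
Production build-up factor (1 − d/p) = 1 − 404/545 = 0.2587.
Q* = √(2DS / (H(1 − d/p))) = √(2 × 121,200 × 729 / (11.6 × 0.2587)).
= √(176,709,600 / 3.0011) ≈ 7673.434.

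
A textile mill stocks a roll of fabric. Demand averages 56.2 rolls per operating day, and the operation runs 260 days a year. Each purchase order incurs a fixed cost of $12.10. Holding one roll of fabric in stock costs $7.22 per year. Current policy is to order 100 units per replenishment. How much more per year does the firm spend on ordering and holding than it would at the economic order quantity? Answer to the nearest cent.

Extra cost ≈ $531.22 per year

Annual demand D = 56.2 × 260 = 14,612.
EOQ = √(2DS/H) = √(2 × 14,612 × 12.1 / 7.22) ≈ 221.31.
Cost at Q* = (D/Q*)S + (Q*/2)H = √(2DSH) ≈ $1,597.83.
Cost at Q = 100: (14,612/100)×12.1 + (100/2)×7.22 = $1,768.05 + $361.00 = $2,129.05.
Excess = $2,129.05 − $1,597.83 = $531.22.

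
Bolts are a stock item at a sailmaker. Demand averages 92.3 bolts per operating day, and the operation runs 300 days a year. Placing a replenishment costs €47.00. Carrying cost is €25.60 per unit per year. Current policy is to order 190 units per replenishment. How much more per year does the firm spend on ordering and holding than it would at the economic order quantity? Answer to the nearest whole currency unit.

Extra cost ≈ €1,119 per year

Annual demand D = 92.3 × 300 = 27,690.
EOQ = √(2DS/H) = √(2 × 27,690 × 47 / 25.6) ≈ 318.86.
Cost at Q* = (D/Q*)S + (Q*/2)H = √(2DSH) ≈ €8,162.92.
Cost at Q = 190: (27,690/190)×47 + (190/2)×25.6 = €6,849.63 + €2,432.00 = €9,281.63.
Excess = €9,281.63 − €8,162.92 = €1,118.71.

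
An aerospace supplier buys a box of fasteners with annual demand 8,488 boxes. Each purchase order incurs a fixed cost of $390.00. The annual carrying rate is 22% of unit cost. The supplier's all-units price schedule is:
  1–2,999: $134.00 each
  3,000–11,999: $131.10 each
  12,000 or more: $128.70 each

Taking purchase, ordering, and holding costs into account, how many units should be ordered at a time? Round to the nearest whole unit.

Q* ≈ 474 boxes

Holding cost per unit per year at price C is H = 0.22·C.
Evaluate total cost at each tier's feasible EOQ or, if the EOQ is below the tier, at the tier's minimum quantity.
EOQ at $134.00 = 473.9 (feasible in tier 1): TC = 8,488×$134.00 + (8,488/473.9)×390 + (473.9/2)×0.22×$134.00 = $1,151,362.56.
EOQ at $131.10 = 479.1 < 3000, so use break Q=3000: TC = 8,488×$131.10 + (8,488/3000.0)×390 + (3000.0/2)×0.22×$131.10 = $1,157,143.24.
EOQ at $128.70 = 483.6 < 12000, so use break Q=12000: TC = 8,488×$128.70 + (8,488/12000.0)×390 + (12000.0/2)×0.22×$128.70 = $1,262,565.46.
Lowest total cost is $1,151,362.56 at Q = 473.9.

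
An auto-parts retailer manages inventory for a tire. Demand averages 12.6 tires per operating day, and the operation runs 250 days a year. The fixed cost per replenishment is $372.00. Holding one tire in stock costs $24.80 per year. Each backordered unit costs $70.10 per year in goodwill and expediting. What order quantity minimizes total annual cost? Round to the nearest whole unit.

Annual demand D = 12.6 × 250 = 3,150.
With planned backorders, Q* = √(2DS/H) · √((H+B)/B).
√(2DS/H) = √(2 × 3,150 × 372 / 24.8) = 307.409.
√((H+B)/B) = √((24.8+70.1)/70.1) = 1.1635.
Q* ≈ 357.676.

Q* ≈ 358 tires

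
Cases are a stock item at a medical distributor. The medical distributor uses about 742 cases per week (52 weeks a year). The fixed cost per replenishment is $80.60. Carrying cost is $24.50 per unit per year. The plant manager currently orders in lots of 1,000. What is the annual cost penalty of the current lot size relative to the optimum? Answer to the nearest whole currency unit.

Extra cost ≈ $3,015 per year

Annual demand D = 742 × 52 = 38,584.
EOQ = √(2DS/H) = √(2 × 38,584 × 80.6 / 24.5) ≈ 503.85.
Cost at Q* = (D/Q*)S + (Q*/2)H = √(2DSH) ≈ $12,344.38.
Cost at Q = 1,000: (38,584/1,000)×80.6 + (1,000/2)×24.5 = $3,109.87 + $12,250.00 = $15,359.87.
Excess = $15,359.87 − $12,344.38 = $3,015.49.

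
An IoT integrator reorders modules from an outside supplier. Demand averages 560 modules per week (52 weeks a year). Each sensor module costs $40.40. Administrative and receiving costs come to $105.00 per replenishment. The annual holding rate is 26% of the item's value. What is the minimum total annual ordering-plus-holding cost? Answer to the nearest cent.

Annual demand D = 560 × 52 = 29,120.
Holding cost H = 0.26 × $40.40 = $10.5040 per unit per year.
Q* = √(2DS/H) = √(2 × 29,120 × 105 / 10.504) ≈ 763.01.
At the optimum the two cost components are equal, so total cost = 2·(Q*/2)H = Q*·H.
Minimum total = √(2DSH) = √(2 × 29,120 × 105 × 10.504) ≈ 8014.615.

TC* ≈ $8,014.62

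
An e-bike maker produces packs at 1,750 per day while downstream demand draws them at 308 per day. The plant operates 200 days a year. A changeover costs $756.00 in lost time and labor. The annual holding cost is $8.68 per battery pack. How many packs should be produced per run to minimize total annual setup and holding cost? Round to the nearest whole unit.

Annual demand D = 308 × 200 = 61,600.
Production build-up factor (1 − d/p) = 1 − 308/1,750 = 0.8240.
Q* = √(2DS / (H(1 − d/p))) = √(2 × 61,600 × 756 / (8.68 × 0.8240)).
= √(93,139,200 / 7.1523) ≈ 3608.634.

Q* ≈ 3,609 packs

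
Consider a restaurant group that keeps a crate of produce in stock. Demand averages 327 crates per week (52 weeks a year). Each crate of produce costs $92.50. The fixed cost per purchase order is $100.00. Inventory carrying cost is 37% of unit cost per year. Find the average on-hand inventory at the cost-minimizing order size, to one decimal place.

Annual demand D = 327 × 52 = 17,004.
Holding cost H = 0.37 × $92.50 = $34.2250 per unit per year.
The optimal lot size = √(2DS/H) = √(2 × 17,004 × 100 / 34.225) ≈ 315.22.
Average inventory = Q*/2 ≈ 315.22 / 2 = 157.612.

Average inventory ≈ 157.6 crates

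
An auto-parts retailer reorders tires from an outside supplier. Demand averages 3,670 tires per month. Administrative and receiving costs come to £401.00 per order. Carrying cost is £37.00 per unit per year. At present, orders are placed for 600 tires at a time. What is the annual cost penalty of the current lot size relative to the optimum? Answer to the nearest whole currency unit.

Annual demand D = 3,670 × 12 = 44,040.
EOQ = √(2DS/H) = √(2 × 44,040 × 401 / 37) ≈ 977.03.
Cost at Q* = (D/Q*)S + (Q*/2)H = √(2DSH) ≈ £36,150.28.
Cost at Q = 600: (44,040/600)×401 + (600/2)×37 = £29,433.40 + £11,100.00 = £40,533.40.
Excess = £40,533.40 − £36,150.28 = £4,383.12.

Extra cost ≈ £4,383 per year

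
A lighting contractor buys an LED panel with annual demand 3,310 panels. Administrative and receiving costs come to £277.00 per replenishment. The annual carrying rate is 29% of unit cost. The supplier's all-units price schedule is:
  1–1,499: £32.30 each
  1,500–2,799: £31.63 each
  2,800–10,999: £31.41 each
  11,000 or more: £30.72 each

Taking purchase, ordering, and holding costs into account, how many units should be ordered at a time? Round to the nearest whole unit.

Holding cost per unit per year at price C is H = 0.29·C.
Candidates are each tier's EOQ (if it falls in that tier) and each price-break quantity.
EOQ at £32.30 = 442.5 (feasible in tier 1): TC = 3,310×£32.30 + (3,310/442.5)×277 + (442.5/2)×0.29×£32.30 = £111,057.47.
EOQ at £31.63 = 447.1 < 1500, so use break Q=1500: TC = 3,310×£31.63 + (3,310/1500.0)×277 + (1500.0/2)×0.29×£31.63 = £112,186.07.
EOQ at £31.41 = 448.7 < 2800, so use break Q=2800: TC = 3,310×£31.41 + (3,310/2800.0)×277 + (2800.0/2)×0.29×£31.41 = £117,047.01.
EOQ at £30.72 = 453.7 < 11000, so use break Q=11000: TC = 3,310×£30.72 + (3,310/11000.0)×277 + (11000.0/2)×0.29×£30.72 = £150,764.95.
Lowest total cost is £111,057.47 at Q = 442.5.

Q* ≈ 442 panels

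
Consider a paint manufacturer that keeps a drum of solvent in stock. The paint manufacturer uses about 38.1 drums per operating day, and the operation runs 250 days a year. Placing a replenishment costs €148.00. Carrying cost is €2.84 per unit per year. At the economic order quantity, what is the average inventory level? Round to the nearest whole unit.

Annual demand D = 38.1 × 250 = 9,525.
Q* = √(2DS/H) = √(2 × 9,525 × 148 / 2.84) ≈ 996.37.
Average inventory = Q*/2 ≈ 996.37 / 2 = 498.183.

Average inventory ≈ 498 drums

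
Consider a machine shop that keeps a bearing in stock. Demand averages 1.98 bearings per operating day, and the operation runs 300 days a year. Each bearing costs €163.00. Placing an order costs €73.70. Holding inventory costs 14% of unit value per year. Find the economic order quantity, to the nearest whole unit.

Annual demand D = 1.98 × 300 = 594.
Holding cost H = 0.14 × €163.00 = €22.8200 per unit per year.
EOQ = √(2DS / H) = √(2 × 594 × 73.7 / 22.82).
= √(87,555.6 / 22.82) = √3,836.7923 ≈ 61.942.

Q* ≈ 62 bearings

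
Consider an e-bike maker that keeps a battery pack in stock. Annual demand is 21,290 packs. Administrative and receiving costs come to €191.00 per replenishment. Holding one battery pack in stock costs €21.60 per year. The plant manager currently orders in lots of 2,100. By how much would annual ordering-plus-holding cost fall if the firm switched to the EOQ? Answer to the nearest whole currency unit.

EOQ = √(2DS/H) = √(2 × 21,290 × 191 / 21.6) ≈ 613.61.
Cost at Q* = (D/Q*)S + (Q*/2)H = √(2DSH) ≈ €13,253.98.
Cost at Q = 2,100: (21,290/2,100)×191 + (2,100/2)×21.6 = €1,936.38 + €22,680.00 = €24,616.38.
Excess = €24,616.38 − €13,253.98 = €11,362.39.

Extra cost ≈ €11,362 per year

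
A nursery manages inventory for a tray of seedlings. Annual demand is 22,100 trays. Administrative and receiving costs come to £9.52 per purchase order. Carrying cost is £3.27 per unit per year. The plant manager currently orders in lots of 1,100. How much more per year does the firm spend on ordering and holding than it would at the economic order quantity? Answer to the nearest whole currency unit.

EOQ = √(2DS/H) = √(2 × 22,100 × 9.52 / 3.27) ≈ 358.72.
Cost at Q* = (D/Q*)S + (Q*/2)H = √(2DSH) ≈ £1,173.01.
Cost at Q = 1,100: (22,100/1,100)×9.52 + (1,100/2)×3.27 = £191.27 + £1,798.50 = £1,989.77.
Excess = £1,989.77 − £1,173.01 = £816.75.

Extra cost ≈ £817 per year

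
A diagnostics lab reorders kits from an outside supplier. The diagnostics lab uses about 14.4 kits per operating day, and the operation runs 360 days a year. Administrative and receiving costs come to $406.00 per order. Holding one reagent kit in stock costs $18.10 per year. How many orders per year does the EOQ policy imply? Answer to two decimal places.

N ≈ 10.75 orders per year

Annual demand D = 14.4 × 360 = 5,184.
The optimal lot size = √(2DS/H) = √(2 × 5,184 × 406 / 18.1) ≈ 482.25.
Orders per year = D / Q* = 5,184 / 482.25 ≈ 10.750.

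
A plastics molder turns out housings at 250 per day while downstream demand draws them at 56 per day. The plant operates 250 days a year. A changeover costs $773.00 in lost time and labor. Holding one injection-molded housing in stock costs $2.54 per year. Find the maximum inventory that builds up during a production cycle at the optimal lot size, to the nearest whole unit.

I_max ≈ 2,571 housings

Annual demand D = 56 × 250 = 14,000.
Production build-up factor (1 − d/p) = 1 − 56/250 = 0.7760.
Q* = √(2DS / (H(1 − d/p))) = √(2 × 14,000 × 773 / (2.54 × 0.7760)).
= √(21,644,000 / 1.971) ≈ 3313.760.
Maximum inventory = Q*(1 − d/p) = 3313.760 × 0.7760 ≈ 2571.478.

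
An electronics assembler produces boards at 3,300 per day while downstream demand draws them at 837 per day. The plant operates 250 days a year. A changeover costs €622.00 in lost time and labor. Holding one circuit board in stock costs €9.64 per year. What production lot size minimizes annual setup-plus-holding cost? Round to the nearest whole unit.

Q* ≈ 6,015 boards

Annual demand D = 837 × 250 = 209,250.
Production build-up factor (1 − d/p) = 1 − 837/3,300 = 0.7464.
Q* = √(2DS / (H(1 − d/p))) = √(2 × 209,250 × 622 / (9.64 × 0.7464)).
= √(260,307,000 / 7.1949) ≈ 6014.911.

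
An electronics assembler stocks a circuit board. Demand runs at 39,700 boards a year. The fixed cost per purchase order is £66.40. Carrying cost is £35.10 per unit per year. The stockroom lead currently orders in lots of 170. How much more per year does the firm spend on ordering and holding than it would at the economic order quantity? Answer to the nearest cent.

EOQ = √(2DS/H) = √(2 × 39,700 × 66.4 / 35.1) ≈ 387.56.
Cost at Q* = (D/Q*)S + (Q*/2)H = √(2DSH) ≈ £13,603.41.
Cost at Q = 170: (39,700/170)×66.4 + (170/2)×35.1 = £15,506.35 + £2,983.50 = £18,489.85.
Excess = £18,489.85 − £13,603.41 = £4,886.44.

Extra cost ≈ £4,886.44 per year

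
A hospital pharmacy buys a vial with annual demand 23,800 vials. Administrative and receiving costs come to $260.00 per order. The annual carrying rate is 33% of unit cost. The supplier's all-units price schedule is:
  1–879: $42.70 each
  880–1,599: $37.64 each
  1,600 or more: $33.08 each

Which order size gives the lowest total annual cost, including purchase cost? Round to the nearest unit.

Q* ≈ 1,600 vials

Holding cost per unit per year at price C is H = 0.33·C.
For each price level, check whether its EOQ is feasible; otherwise the best quantity at that price is the breakpoint.
Tier 1 ($42.70): EOQ = 937.2 exceeds tier's upper bound 879, so this tier is dominated.
EOQ at $37.64 = 998.2 (feasible in tier 2): TC = 23,800×$37.64 + (23,800/998.2)×260 + (998.2/2)×0.33×$37.64 = $908,230.58.
EOQ at $33.08 = 1064.8 < 1600, so use break Q=1600: TC = 23,800×$33.08 + (23,800/1600.0)×260 + (1600.0/2)×0.33×$33.08 = $799,904.62.
Lowest total cost is $799,904.62 at Q = 1600.0.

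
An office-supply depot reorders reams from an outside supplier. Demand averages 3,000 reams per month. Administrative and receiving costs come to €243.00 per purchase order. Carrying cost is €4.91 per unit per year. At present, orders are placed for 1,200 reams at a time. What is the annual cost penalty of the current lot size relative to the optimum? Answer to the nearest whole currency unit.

Annual demand D = 3,000 × 12 = 36,000.
EOQ = √(2DS/H) = √(2 × 36,000 × 243 / 4.91) ≈ 1887.68.
Cost at Q* = (D/Q*)S + (Q*/2)H = √(2DSH) ≈ €9,268.51.
Cost at Q = 1,200: (36,000/1,200)×243 + (1,200/2)×4.91 = €7,290.00 + €2,946.00 = €10,236.00.
Excess = €10,236.00 − €9,268.51 = €967.49.

Extra cost ≈ €967 per year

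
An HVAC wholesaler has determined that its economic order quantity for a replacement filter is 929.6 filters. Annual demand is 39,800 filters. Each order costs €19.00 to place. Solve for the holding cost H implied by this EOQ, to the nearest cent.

H ≈ €1.75

Invert the EOQ relation Q*² = 2DS/H.
From Q* = √(2DS/H): H = 2DS / Q*² = 2 × 39,800 × 19 / 929.6² = 1.7501.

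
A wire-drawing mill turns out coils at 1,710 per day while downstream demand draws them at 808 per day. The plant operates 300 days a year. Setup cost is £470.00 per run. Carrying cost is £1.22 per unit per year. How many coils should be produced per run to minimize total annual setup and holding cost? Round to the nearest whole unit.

Q* ≈ 18,817 coils

Annual demand D = 808 × 300 = 242,400.
Production build-up factor (1 − d/p) = 1 − 808/1,710 = 0.5275.
Q* = √(2DS / (H(1 − d/p))) = √(2 × 242,400 × 470 / (1.22 × 0.5275)).
= √(227,856,000 / 0.6435) ≈ 18816.771.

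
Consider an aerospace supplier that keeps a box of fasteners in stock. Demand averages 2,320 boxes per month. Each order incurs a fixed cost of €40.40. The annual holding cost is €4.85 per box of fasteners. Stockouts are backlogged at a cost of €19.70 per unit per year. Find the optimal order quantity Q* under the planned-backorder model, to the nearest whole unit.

Q* ≈ 760 boxes

Annual demand D = 2,320 × 12 = 27,840.
With planned backorders, Q* = √(2DS/H) · √((H+B)/B).
√(2DS/H) = √(2 × 27,840 × 40.4 / 4.85) = 681.035.
√((H+B)/B) = √((4.85+19.7)/19.7) = 1.1163.
Q* ≈ 760.260.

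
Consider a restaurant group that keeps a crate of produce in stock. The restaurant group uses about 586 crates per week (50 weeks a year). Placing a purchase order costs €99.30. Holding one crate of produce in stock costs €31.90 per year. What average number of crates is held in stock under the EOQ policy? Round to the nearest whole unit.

Annual demand D = 586 × 50 = 29,300.
EOQ = √(2DS/H) = √(2 × 29,300 × 99.3 / 31.9) ≈ 427.10.
Average inventory = Q*/2 ≈ 427.10 / 2 = 213.549.

Average inventory ≈ 214 crates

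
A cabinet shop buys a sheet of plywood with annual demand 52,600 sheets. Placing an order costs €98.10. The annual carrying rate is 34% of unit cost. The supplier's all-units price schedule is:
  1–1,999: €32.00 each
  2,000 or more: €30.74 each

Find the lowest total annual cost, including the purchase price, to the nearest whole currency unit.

TC* ≈ €1,629,956

Holding cost per unit per year at price C is H = 0.34·C.
For each price level, check whether its EOQ is feasible; otherwise the best quantity at that price is the breakpoint.
EOQ at €32.00 = 973.9 (feasible in tier 1): TC = 52,600×€32.00 + (52,600/973.9)×98.1 + (973.9/2)×0.34×€32.00 = €1,693,796.36.
EOQ at €30.74 = 993.7 < 2000, so use break Q=2000: TC = 52,600×€30.74 + (52,600/2000.0)×98.1 + (2000.0/2)×0.34×€30.74 = €1,629,955.63.
Lowest total cost among the candidates is at Q = 2000.0.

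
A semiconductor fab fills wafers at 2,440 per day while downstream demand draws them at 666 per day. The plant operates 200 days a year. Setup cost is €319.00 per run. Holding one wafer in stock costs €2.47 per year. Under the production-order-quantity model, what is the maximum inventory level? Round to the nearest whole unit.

I_max ≈ 5,001 wafers

Annual demand D = 666 × 200 = 133,200.
Production build-up factor (1 − d/p) = 1 − 666/2,440 = 0.7270.
Q* = √(2DS / (H(1 − d/p))) = √(2 × 133,200 × 319 / (2.47 × 0.7270)).
= √(84,981,600 / 1.7958) ≈ 6879.107.
Maximum inventory = Q*(1 − d/p) = 6879.107 × 0.7270 ≈ 5001.449.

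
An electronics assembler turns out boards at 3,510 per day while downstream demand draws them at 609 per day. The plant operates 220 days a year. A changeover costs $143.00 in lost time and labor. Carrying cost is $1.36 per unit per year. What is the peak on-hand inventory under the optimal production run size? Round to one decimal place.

Annual demand D = 609 × 220 = 133,980.
Production build-up factor (1 − d/p) = 1 − 609/3,510 = 0.8265.
Q* = √(2DS / (H(1 − d/p))) = √(2 × 133,980 × 143 / (1.36 × 0.8265)).
= √(38,318,280 / 1.124) ≈ 5838.661.
Maximum inventory = Q*(1 − d/p) = 5838.661 × 0.8265 ≈ 4825.628.

I_max ≈ 4,825.6 boards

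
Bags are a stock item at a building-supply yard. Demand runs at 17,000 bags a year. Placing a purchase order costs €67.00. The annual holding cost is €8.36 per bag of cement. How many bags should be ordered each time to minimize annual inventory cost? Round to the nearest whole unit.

EOQ = √(2DS / H) = √(2 × 17,000 × 67 / 8.36).
= √(2,278,000 / 8.36) = √272,488.0383 ≈ 522.004.

Q* ≈ 522 bags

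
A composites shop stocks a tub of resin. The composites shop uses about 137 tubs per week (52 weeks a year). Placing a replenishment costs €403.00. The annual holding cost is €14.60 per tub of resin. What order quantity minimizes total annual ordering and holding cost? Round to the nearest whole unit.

Q* ≈ 627 tubs

Annual demand D = 137 × 52 = 7,124.
EOQ = √(2DS / H) = √(2 × 7,124 × 403 / 14.6).
= √(5,741,944 / 14.6) = √393,283.8356 ≈ 627.123.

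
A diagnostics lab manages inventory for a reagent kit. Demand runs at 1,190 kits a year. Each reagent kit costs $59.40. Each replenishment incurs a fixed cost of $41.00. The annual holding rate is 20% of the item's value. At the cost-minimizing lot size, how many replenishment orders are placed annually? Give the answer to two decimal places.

N ≈ 13.13 orders per year

Holding cost H = 0.20 × $59.40 = $11.8800 per unit per year.
Q* = √(2DS/H) = √(2 × 1,190 × 41 / 11.88) ≈ 90.63.
Orders per year = D / Q* = 1,190 / 90.63 ≈ 13.130.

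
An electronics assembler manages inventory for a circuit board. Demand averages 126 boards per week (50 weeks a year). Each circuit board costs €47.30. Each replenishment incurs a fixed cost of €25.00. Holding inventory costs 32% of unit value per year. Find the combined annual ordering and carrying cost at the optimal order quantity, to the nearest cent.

TC* ≈ €2,183.54

Annual demand D = 126 × 50 = 6,300.
Holding cost H = 0.32 × €47.30 = €15.1360 per unit per year.
Q* = √(2DS/H) = √(2 × 6,300 × 25 / 15.136) ≈ 144.26.
At the optimum the two cost components are equal, so total cost = 2·(Q*/2)H = Q*·H.
Minimum total = √(2DSH) = √(2 × 6,300 × 25 × 15.136) ≈ 2183.538.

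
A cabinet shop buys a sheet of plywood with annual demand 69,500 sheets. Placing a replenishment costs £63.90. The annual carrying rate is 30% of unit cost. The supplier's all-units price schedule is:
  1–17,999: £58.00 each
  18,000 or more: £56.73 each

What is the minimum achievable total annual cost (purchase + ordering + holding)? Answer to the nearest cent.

TC* ≈ £4,043,431.76

Holding cost per unit per year at price C is H = 0.30·C.
For each price level, check whether its EOQ is feasible; otherwise the best quantity at that price is the breakpoint.
EOQ at £58.00 = 714.5 (feasible in tier 1): TC = 69,500×£58.00 + (69,500/714.5)×63.9 + (714.5/2)×0.30×£58.00 = £4,043,431.76.
EOQ at £56.73 = 722.4 < 18000, so use break Q=18000: TC = 69,500×£56.73 + (69,500/18000.0)×63.9 + (18000.0/2)×0.30×£56.73 = £4,096,152.73.
Lowest total cost among the candidates is at Q = 714.5.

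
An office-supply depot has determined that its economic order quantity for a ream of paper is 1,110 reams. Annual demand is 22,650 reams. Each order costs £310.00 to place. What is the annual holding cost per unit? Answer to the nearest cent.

Invert the EOQ relation Q*² = 2DS/H.
From Q* = √(2DS/H): H = 2DS / Q*² = 2 × 22,650 × 310 / 1,110² = 11.3976.

H ≈ £11.40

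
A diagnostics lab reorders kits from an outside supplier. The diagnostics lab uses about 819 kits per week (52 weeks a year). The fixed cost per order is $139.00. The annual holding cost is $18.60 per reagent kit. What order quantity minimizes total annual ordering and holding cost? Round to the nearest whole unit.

Q* ≈ 798 kits

Annual demand D = 819 × 52 = 42,588.
EOQ = √(2DS / H) = √(2 × 42,588 × 139 / 18.6).
= √(11,839,464 / 18.6) = √636,530.3226 ≈ 797.829.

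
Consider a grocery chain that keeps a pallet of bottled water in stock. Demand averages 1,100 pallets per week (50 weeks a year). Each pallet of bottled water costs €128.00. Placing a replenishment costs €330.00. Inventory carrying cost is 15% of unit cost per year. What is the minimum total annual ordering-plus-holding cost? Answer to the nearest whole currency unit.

TC* ≈ €26,400

Annual demand D = 1,100 × 50 = 55,000.
Holding cost H = 0.15 × €128.00 = €19.2000 per unit per year.
Q* = √(2DS/H) = √(2 × 55,000 × 330 / 19.2) ≈ 1375.00.
At Q*, ordering cost (D/Q*)S equals holding cost (Q*/2)H, each = √(DSH/2).
Minimum total = √(2DSH) = √(2 × 55,000 × 330 × 19.2) ≈ 26400.000.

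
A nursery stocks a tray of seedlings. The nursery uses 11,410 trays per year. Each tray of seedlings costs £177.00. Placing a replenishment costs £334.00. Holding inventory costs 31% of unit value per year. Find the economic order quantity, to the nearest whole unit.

Q* ≈ 373 trays

Holding cost H = 0.31 × £177.00 = £54.8700 per unit per year.
EOQ = √(2DS / H) = √(2 × 11,410 × 334 / 54.87).
= √(7,621,880 / 54.87) = √138,907.9643 ≈ 372.704.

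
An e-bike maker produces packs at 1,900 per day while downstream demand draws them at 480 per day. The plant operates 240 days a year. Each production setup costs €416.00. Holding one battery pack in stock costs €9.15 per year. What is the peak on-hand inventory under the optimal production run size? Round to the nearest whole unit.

Annual demand D = 480 × 240 = 115,200.
Production build-up factor (1 − d/p) = 1 − 480/1,900 = 0.7474.
Q* = √(2DS / (H(1 − d/p))) = √(2 × 115,200 × 416 / (9.15 × 0.7474)).
= √(95,846,400 / 6.8384) ≈ 3743.777.
Maximum inventory = Q*(1 − d/p) = 3743.777 × 0.7474 ≈ 2797.981.

I_max ≈ 2,798 packs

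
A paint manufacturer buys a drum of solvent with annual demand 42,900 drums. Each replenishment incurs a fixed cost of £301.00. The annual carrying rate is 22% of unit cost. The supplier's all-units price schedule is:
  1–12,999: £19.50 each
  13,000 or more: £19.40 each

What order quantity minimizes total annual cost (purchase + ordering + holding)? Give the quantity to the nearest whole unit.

Q* ≈ 2,454 drums

Holding cost per unit per year at price C is H = 0.22·C.
Evaluate total cost at each tier's feasible EOQ or, if the EOQ is below the tier, at the tier's minimum quantity.
EOQ at £19.50 = 2453.6 (feasible in tier 1): TC = 42,900×£19.50 + (42,900/2453.6)×301 + (2453.6/2)×0.22×£19.50 = £847,075.81.
EOQ at £19.40 = 2459.9 < 13000, so use break Q=13000: TC = 42,900×£19.40 + (42,900/13000.0)×301 + (13000.0/2)×0.22×£19.40 = £860,995.30.
Lowest total cost is £847,075.81 at Q = 2453.6.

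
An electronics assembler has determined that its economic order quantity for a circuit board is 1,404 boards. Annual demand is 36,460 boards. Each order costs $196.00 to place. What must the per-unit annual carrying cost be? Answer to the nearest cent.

The basic EOQ model gives Q* = √(2DS/H); rearrange for the unknown.
From Q* = √(2DS/H): H = 2DS / Q*² = 2 × 36,460 × 196 / 1,404² = 7.2505.

H ≈ $7.25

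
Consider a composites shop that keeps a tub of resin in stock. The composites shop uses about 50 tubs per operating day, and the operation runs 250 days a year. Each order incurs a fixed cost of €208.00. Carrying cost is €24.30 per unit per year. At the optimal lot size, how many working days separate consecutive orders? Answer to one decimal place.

Annual demand D = 50 × 250 = 12,500.
EOQ = √(2DS/H) = √(2 × 12,500 × 208 / 24.3) ≈ 462.59.
Cycle time = Q*/D × 250 = 462.59 / 12,500 × 250 ≈ 9.252 days.

T ≈ 9.3 days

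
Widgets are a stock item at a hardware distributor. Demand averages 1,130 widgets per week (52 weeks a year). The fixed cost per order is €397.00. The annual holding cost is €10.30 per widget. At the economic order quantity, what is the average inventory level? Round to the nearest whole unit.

Average inventory ≈ 1,064 widgets

Annual demand D = 1,130 × 52 = 58,760.
EOQ = √(2DS/H) = √(2 × 58,760 × 397 / 10.3) ≈ 2128.30.
Average inventory = Q*/2 ≈ 2128.30 / 2 = 1064.149.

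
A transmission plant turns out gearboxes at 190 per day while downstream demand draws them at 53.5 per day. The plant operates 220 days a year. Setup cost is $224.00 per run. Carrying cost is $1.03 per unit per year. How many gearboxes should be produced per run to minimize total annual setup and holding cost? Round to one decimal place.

Q* ≈ 2,669.4 gearboxes

Annual demand D = 53.5 × 220 = 11,770.
Production build-up factor (1 − d/p) = 1 − 53.5/190 = 0.7184.
Q* = √(2DS / (H(1 − d/p))) = √(2 × 11,770 × 224 / (1.03 × 0.7184)).
= √(5,272,960 / 0.74) ≈ 2669.433.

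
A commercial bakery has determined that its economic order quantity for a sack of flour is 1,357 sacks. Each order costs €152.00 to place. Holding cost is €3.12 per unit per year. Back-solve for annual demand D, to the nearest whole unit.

Invert the EOQ relation Q*² = 2DS/H.
From Q* = √(2DS/H): D = Q*²H / (2S) = 1,357² × 3.12 / (2 × 152) = 18899.082.

D ≈ 18,899 sacks per year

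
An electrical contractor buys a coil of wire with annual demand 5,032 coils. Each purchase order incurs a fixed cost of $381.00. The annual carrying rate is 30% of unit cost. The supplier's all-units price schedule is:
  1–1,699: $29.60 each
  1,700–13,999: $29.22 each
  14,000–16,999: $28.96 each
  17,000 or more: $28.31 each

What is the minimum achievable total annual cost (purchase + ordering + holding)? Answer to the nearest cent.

TC* ≈ $154,782.38

Holding cost per unit per year at price C is H = 0.30·C.
For each price level, check whether its EOQ is feasible; otherwise the best quantity at that price is the breakpoint.
EOQ at $29.60 = 657.1 (feasible in tier 1): TC = 5,032×$29.60 + (5,032/657.1)×381 + (657.1/2)×0.30×$29.60 = $154,782.38.
EOQ at $29.22 = 661.4 < 1700, so use break Q=1700: TC = 5,032×$29.22 + (5,032/1700.0)×381 + (1700.0/2)×0.30×$29.22 = $155,613.90.
EOQ at $28.96 = 664.3 < 14000, so use break Q=14000: TC = 5,032×$28.96 + (5,032/14000.0)×381 + (14000.0/2)×0.30×$28.96 = $206,679.66.
EOQ at $28.31 = 671.9 < 17000, so use break Q=17000: TC = 5,032×$28.31 + (5,032/17000.0)×381 + (17000.0/2)×0.30×$28.31 = $214,759.20.
Lowest total cost among the candidates is at Q = 657.1.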